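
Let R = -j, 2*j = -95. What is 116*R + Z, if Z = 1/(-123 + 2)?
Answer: 666709/121 ≈ 5510.0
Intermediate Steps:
j = -95/2 (j = (1/2)*(-95) = -95/2 ≈ -47.500)
Z = -1/121 (Z = 1/(-121) = -1/121 ≈ -0.0082645)
R = 95/2 (R = -1*(-95/2) = 95/2 ≈ 47.500)
116*R + Z = 116*(95/2) - 1/121 = 5510 - 1/121 = 666709/121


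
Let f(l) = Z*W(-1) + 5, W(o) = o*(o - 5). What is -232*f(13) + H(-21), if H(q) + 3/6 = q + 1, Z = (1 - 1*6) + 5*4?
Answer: -44121/2 ≈ -22061.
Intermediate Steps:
W(o) = o*(-5 + o)
Z = 15 (Z = (1 - 6) + 20 = -5 + 20 = 15)
H(q) = ½ + q (H(q) = -½ + (q + 1) = -½ + (1 + q) = ½ + q)
f(l) = 95 (f(l) = 15*(-(-5 - 1)) + 5 = 15*(-1*(-6)) + 5 = 15*6 + 5 = 90 + 5 = 95)
-232*f(13) + H(-21) = -232*95 + (½ - 21) = -22040 - 41/2 = -44121/2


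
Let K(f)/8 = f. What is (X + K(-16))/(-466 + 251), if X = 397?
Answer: -269/215 ≈ -1.2512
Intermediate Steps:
K(f) = 8*f
(X + K(-16))/(-466 + 251) = (397 + 8*(-16))/(-466 + 251) = (397 - 128)/(-215) = 269*(-1/215) = -269/215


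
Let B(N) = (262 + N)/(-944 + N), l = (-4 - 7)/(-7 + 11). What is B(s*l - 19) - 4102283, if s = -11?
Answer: -15305618966/3731 ≈ -4.1023e+6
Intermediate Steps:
l = -11/4 ≈ -2.7500
B(N) = (262 + N)/(-944 + N)
B(s*l - 19) - 4102283 = (262 + (-11*(-11/4) - 19))/(-944 + (-11*(-11/4) - 19)) - 4102283 = (262 + (121/4 - 19))/(-944 + (121/4 - 19)) - 4102283 = (262 + 45/4)/(-944 + 45/4) - 4102283 = (1093/4)/(-3731/4) - 4102283 = -4/3731*1093/4 - 4102283 = -1093/3731 - 4102283 = -15305618966/3731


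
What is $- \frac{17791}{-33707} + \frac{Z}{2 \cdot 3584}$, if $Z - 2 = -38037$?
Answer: $- \frac{1154519857}{241611776} \approx -4.7784$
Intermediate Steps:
$Z = -38035$ ($Z = 2 - 38037 = -38035$)
$- \frac{17791}{-33707} + \frac{Z}{2 \cdot 3584} = - \frac{17791}{-33707} - \frac{38035}{2 \cdot 3584} = \left(-17791\right) \left(- \frac{1}{33707}\right) - \frac{38035}{7168} = \frac{17791}{33707} - \frac{38035}{7168} = - \frac{1154519857}{241611776}$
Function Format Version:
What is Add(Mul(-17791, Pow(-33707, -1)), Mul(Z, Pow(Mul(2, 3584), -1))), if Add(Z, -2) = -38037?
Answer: Rational(-1154519857, 241611776) ≈ -4.7784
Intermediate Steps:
Z = -38035 (Z = Add(2, -38037) = -38035)
Add(Mul(-17791, Pow(-33707, -1)), Mul(Z, Pow(Mul(2, 3584), -1))) = Add(Mul(-17791, Pow(-33707, -1)), Mul(-38035, Pow(Mul(2, 3584), -1))) = Add(Mul(-17791, Rational(-1, 33707)), Mul(-38035, Pow(7168, -1))) = Add(Rational(17791, 33707), Mul(-38035, Rational(1, 7168))) = Add(Rational(17791, 33707), Rational(-38035, 7168)) = Rational(-1154519857, 241611776)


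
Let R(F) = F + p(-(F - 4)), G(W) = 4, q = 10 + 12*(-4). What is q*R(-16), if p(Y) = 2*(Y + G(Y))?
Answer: -1216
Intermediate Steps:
q = -38 (q = 10 - 48 = -38)
p(Y) = 8 + 2*Y (p(Y) = 2*(Y + 4) = 2*(4 + Y) = 8 + 2*Y)
R(F) = 16 - F (R(F) = F + (8 + 2*(-(F - 4))) = F + (8 + 2*(-(-4 + F))) = F + (8 + 2*(4 - F)) = F + (8 + (8 - 2*F)) = F + (16 - 2*F) = 16 - F)
q*R(-16) = -38*(16 - 1*(-16)) = -38*(16 + 16) = -38*32 = -1216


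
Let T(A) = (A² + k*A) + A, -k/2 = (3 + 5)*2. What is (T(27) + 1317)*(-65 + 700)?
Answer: 767715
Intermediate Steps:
k = -32 (k = -2*(3 + 5)*2 = -16*2 = -2*16 = -32)
T(A) = A² - 31*A (T(A) = (A² - 32*A) + A = A² - 31*A)
(T(27) + 1317)*(-65 + 700) = (27*(-31 + 27) + 1317)*(-65 + 700) = (27*(-4) + 1317)*635 = (-108 + 1317)*635 = 1209*635 = 767715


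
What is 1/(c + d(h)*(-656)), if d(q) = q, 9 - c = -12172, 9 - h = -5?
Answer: 1/2997 ≈ 0.00033367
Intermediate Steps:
h = 14 (h = 9 - 1*(-5) = 9 + 5 = 14)
c = 12181 (c = 9 - 1*(-12172) = 9 + 12172 = 12181)
1/(c + d(h)*(-656)) = 1/(12181 + 14*(-656)) = 1/(12181 - 9184) = 1/2997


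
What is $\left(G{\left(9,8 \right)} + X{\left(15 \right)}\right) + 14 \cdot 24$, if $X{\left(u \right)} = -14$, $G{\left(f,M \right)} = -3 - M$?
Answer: $311$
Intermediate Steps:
$\left(G{\left(9,8 \right)} + X{\left(15 \right)}\right) + 14 \cdot 24 = \left(\left(-3 - 8\right) - 14\right) + 14 \cdot 24 = \left(\left(-3 - 8\right) - 14\right) + 336 = \left(-11 - 14\right) + 336 = -25 + 336 = 311$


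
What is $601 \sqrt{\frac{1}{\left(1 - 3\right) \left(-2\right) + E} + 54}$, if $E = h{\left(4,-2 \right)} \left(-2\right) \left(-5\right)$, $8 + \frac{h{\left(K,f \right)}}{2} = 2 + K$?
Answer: $\frac{601 \sqrt{1943}}{6} \approx 4415.3$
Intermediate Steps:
$h{\left(K,f \right)} = -12 + 2 K$ ($h{\left(K,f \right)} = -16 + 2 \left(2 + K\right) = -16 + \left(4 + 2 K\right) = -12 + 2 K$)
$E = -40$ ($E = \left(-12 + 2 \cdot 4\right) \left(-2\right) \left(-5\right) = \left(-12 + 8\right) \left(-2\right) \left(-5\right) = \left(-4\right) \left(-2\right) \left(-5\right) = 8 \left(-5\right) = -40$)
$601 \sqrt{\frac{1}{\left(1 - 3\right) \left(-2\right) + E} + 54} = 601 \sqrt{\frac{1}{\left(1 - 3\right) \left(-2\right) - 40} + 54} = 601 \sqrt{\frac{1}{\left(-2\right) \left(-2\right) - 40} + 54} = 601 \sqrt{\frac{1}{4 - 40} + 54} = 601 \sqrt{\frac{1}{-36} + 54} = 601 \sqrt{- \frac{1}{36} + 54} = 601 \sqrt{\frac{1943}{36}} = 601 \frac{\sqrt{1943}}{6} = \frac{601 \sqrt{1943}}{6}$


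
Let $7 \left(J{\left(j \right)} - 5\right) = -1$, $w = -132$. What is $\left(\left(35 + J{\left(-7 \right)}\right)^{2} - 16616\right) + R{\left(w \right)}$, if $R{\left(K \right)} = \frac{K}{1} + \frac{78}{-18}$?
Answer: $- \frac{2229070}{147} \approx -15164.0$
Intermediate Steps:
$J{\left(j \right)} = \frac{34}{7}$ ($J{\left(j \right)} = 5 + \frac{1}{7} \left(-1\right) = 5 - \frac{1}{7} = \frac{34}{7}$)
$R{\left(K \right)} = - \frac{13}{3} + K$ ($R{\left(K \right)} = K 1 + 78 \left(- \frac{1}{18}\right) = K - \frac{13}{3} = - \frac{13}{3} + K$)
$\left(\left(35 + J{\left(-7 \right)}\right)^{2} - 16616\right) + R{\left(w \right)} = \left(\left(35 + \frac{34}{7}\right)^{2} - 16616\right) - \frac{409}{3} = \left(\left(\frac{279}{7}\right)^{2} - 16616\right) - \frac{409}{3} = \left(\frac{77841}{49} - 16616\right) - \frac{409}{3} = - \frac{736343}{49} - \frac{409}{3} = - \frac{2229070}{147}$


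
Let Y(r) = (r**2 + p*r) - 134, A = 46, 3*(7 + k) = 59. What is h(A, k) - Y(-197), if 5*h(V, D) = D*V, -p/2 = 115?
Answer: -1258027/15 ≈ -83869.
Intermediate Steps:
k = 38/3 (k = -7 + (1/3)*59 = -7 + 59/3 = 38/3 ≈ 12.667)
p = -230 (p = -2*115 = -230)
h(V, D) = D*V/5 (h(V, D) = (D*V)/5 = D*V/5)
Y(r) = -134 + r**2 - 230*r (Y(r) = (r**2 - 230*r) - 134 = -134 + r**2 - 230*r)
h(A, k) - Y(-197) = (1/5)*(38/3)*46 - (-134 + (-197)**2 - 230*(-197)) = 1748/15 - (-134 + 38809 + 45310) = 1748/15 - 1*83985 = 1748/15 - 83985 = -1258027/15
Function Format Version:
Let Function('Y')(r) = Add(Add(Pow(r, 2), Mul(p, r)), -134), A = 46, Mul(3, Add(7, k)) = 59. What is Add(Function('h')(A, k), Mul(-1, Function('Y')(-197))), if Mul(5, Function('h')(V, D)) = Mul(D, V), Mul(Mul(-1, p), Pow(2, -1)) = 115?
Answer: Rational(-1258027, 15) ≈ -83869.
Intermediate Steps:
k = Rational(38, 3) (k = Add(-7, Mul(Rational(1, 3), 59)) = Add(-7, Rational(59, 3)) = Rational(38, 3) ≈ 12.667)
p = -230 (p = Mul(-2, 115) = -230)
Function('h')(V, D) = Mul(Rational(1, 5), D, V) (Function('h')(V, D) = Mul(Rational(1, 5), Mul(D, V)) = Mul(Rational(1, 5), D, V))
Function('Y')(r) = Add(-134, Pow(r, 2), Mul(-230, r)) (Function('Y')(r) = Add(Add(Pow(r, 2), Mul(-230, r)), -134) = Add(-134, Pow(r, 2), Mul(-230, r)))
Add(Function('h')(A, k), Mul(-1, Function('Y')(-197))) = Add(Mul(Rational(1, 5), Rational(38, 3), 46), Mul(-1, Add(-134, Pow(-197, 2), Mul(-230, -197)))) = Add(Rational(1748, 15), Mul(-1, Add(-134, 38809, 45310))) = Add(Rational(1748, 15), Mul(-1, 83985)) = Add(Rational(1748, 15), -83985) = Rational(-1258027, 15)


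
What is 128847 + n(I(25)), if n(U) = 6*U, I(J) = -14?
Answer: 128763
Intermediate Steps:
128847 + n(I(25)) = 128847 + 6*(-14) = 128847 - 84 = 128763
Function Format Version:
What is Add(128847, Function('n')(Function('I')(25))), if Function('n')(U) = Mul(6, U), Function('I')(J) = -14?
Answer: 128763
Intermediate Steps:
Add(128847, Function('n')(Function('I')(25))) = Add(128847, Mul(6, -14)) = Add(128847, -84) = 128763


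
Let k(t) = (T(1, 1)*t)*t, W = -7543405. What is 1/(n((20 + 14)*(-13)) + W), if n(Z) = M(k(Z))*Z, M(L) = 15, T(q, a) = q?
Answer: -1/7550035 ≈ -1.3245e-7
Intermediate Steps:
k(t) = t² (k(t) = (1*t)*t = t*t = t²)
n(Z) = 15*Z
1/(n((20 + 14)*(-13)) + W) = 1/(15*((20 + 14)*(-13)) - 7543405) = 1/(15*(34*(-13)) - 7543405) = 1/(15*(-442) - 7543405) = 1/(-6630 - 7543405) = 1/(-7550035) = -1/7550035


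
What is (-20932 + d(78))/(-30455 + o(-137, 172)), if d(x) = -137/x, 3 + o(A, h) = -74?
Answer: 96049/140088 ≈ 0.68563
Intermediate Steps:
o(A, h) = -77 (o(A, h) = -3 - 74 = -77)
(-20932 + d(78))/(-30455 + o(-137, 172)) = (-20932 - 137/78)/(-30455 - 77) = (-20932 - 137*1/78)/(-30532) = (-20932 - 137/78)*(-1/30532) = -1632833/78*(-1/30532) = 96049/140088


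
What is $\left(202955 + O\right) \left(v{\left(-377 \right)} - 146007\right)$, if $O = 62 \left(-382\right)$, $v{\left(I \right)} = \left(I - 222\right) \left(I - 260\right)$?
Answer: $42228359676$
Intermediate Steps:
$v{\left(I \right)} = \left(-260 + I\right) \left(-222 + I\right)$ ($v{\left(I \right)} = \left(-222 + I\right) \left(-260 + I\right) = \left(-260 + I\right) \left(-222 + I\right)$)
$O = -23684$
$\left(202955 + O\right) \left(v{\left(-377 \right)} - 146007\right) = \left(202955 - 23684\right) \left(\left(57720 + \left(-377\right)^{2} - -181714\right) - 146007\right) = 179271 \left(\left(57720 + 142129 + 181714\right) - 146007\right) = 179271 \left(381563 - 146007\right) = 179271 \cdot 235556 = 42228359676$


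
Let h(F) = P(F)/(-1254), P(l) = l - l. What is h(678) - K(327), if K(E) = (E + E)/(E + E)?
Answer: -1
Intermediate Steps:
P(l) = 0
h(F) = 0 (h(F) = 0/(-1254) = 0*(-1/1254) = 0)
K(E) = 1 (K(E) = (2*E)/((2*E)) = (2*E)*(1/(2*E)) = 1)
h(678) - K(327) = 0 - 1*1 = 0 - 1 = -1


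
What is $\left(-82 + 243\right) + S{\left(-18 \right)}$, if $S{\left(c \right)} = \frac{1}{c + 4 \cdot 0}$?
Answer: $\frac{2897}{18} \approx 160.94$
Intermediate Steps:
$S{\left(c \right)} = \frac{1}{c}$ ($S{\left(c \right)} = \frac{1}{c + 0} = \frac{1}{c}$)
$\left(-82 + 243\right) + S{\left(-18 \right)} = \left(-82 + 243\right) + \frac{1}{-18} = 161 - \frac{1}{18} = \frac{2897}{18}$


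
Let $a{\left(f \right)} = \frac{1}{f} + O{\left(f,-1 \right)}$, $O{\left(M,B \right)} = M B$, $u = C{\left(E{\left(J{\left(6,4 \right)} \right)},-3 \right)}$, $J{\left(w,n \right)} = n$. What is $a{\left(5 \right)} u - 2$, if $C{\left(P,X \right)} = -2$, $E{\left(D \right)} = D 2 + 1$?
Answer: $\frac{38}{5} \approx 7.6$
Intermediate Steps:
$E{\left(D \right)} = 1 + 2 D$ ($E{\left(D \right)} = 2 D + 1 = 1 + 2 D$)
$u = -2$
$O{\left(M,B \right)} = B M$
$a{\left(f \right)} = \frac{1}{f} - f$
$a{\left(5 \right)} u - 2 = \left(\frac{1}{5} - 5\right) \left(-2\right) - 2 = \left(- \frac{24}{5}\right) \left(-2\right) - 2 = \frac{48}{5} - 2 = \frac{38}{5}$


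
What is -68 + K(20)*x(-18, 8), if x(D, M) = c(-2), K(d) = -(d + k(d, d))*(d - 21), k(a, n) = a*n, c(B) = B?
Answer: -908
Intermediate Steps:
K(d) = -(-21 + d)*(d + d**2) (K(d) = -(d + d*d)*(d - 21) = -(d + d**2)*(-21 + d) = -(-21 + d)*(d + d**2))
x(D, M) = -2
-68 + K(20)*x(-18, 8) = -68 + (20*(21 - 1*20**2 + 20*20))*(-2) = -68 + (20*(21 - 1*400 + 400))*(-2) = -68 + (20*(21 - 400 + 400))*(-2) = -68 + (20*21)*(-2) = -68 + 420*(-2) = -68 - 840 = -908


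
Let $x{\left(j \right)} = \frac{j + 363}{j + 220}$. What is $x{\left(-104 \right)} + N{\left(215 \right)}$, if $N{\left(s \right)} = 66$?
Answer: $\frac{7915}{116} \approx 68.233$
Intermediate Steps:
$x{\left(j \right)} = \frac{363 + j}{220 + j}$
$x{\left(-104 \right)} + N{\left(215 \right)} = \frac{363 - 104}{220 - 104} + 66 = \frac{1}{116} \cdot 259 + 66 = \frac{259}{116} + 66 = \frac{7915}{116}$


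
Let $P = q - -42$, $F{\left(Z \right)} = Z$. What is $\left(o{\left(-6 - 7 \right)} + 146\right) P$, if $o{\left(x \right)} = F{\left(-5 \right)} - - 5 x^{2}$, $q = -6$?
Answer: $35496$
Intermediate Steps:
$P = 36$ ($P = -6 - -42 = -6 + 42 = 36$)
$o{\left(x \right)} = -5 + 5 x^{2}$ ($o{\left(x \right)} = -5 - - 5 x^{2} = -5 + 5 x^{2}$)
$\left(o{\left(-6 - 7 \right)} + 146\right) P = \left(\left(-5 + 5 \left(-6 - 7\right)^{2}\right) + 146\right) 36 = \left(\left(-5 + 5 \left(-13\right)^{2}\right) + 146\right) 36 = \left(\left(-5 + 5 \cdot 169\right) + 146\right) 36 = \left(\left(-5 + 845\right) + 146\right) 36 = \left(840 + 146\right) 36 = 986 \cdot 36 = 35496$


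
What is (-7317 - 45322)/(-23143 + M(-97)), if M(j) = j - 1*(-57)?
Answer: 52639/23183 ≈ 2.2706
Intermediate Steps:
M(j) = 57 + j (M(j) = j + 57 = 57 + j)
(-7317 - 45322)/(-23143 + M(-97)) = (-7317 - 45322)/(-23143 + (57 - 97)) = -52639/(-23143 - 40) = -52639/(-23183) = -52639*(-1/23183) = 52639/23183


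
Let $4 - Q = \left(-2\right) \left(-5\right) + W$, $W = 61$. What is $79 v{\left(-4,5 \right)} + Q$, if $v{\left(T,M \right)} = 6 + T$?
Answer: $91$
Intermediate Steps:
$Q = -67$ ($Q = 4 - \left(\left(-2\right) \left(-5\right) + 61\right) = 4 - \left(10 + 61\right) = 4 - 71 = -67$)
$79 v{\left(-4,5 \right)} + Q = 79 \left(6 - 4\right) - 67 = 79 \cdot 2 - 67 = 158 - 67 = 91$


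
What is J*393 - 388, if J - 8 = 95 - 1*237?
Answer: -53050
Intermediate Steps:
J = -134 (J = 8 + (95 - 1*237) = 8 + (95 - 237) = 8 - 142 = -134)
J*393 - 388 = -134*393 - 388 = -52662 - 388 = -53050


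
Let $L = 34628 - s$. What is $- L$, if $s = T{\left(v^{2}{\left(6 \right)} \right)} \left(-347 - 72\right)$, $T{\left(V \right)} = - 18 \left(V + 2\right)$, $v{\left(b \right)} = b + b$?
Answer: $1066504$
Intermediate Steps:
$v{\left(b \right)} = 2 b$
$T{\left(V \right)} = -36 - 18 V$ ($T{\left(V \right)} = - 18 \left(2 + V\right) = -36 - 18 V$)
$s = 1101132$ ($s = \left(-36 - 18 \left(2 \cdot 6\right)^{2}\right) \left(-347 - 72\right) = \left(-36 - 18 \cdot 12^{2}\right) \left(-419\right) = \left(-36 - 2592\right) \left(-419\right) = \left(-2628\right) \left(-419\right) = 1101132$)
$L = -1066504$ ($L = 34628 - 1101132 = -1066504$)
$- L = \left(-1\right) \left(-1066504\right) = 1066504$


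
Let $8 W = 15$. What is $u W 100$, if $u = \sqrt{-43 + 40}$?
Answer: $\frac{375 i \sqrt{3}}{2} \approx 324.76 i$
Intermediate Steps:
$W = \frac{15}{8}$ ($W = \frac{1}{8} \cdot 15 = \frac{15}{8} \approx 1.875$)
$u = i \sqrt{3}$ ($u = \sqrt{-3} = i \sqrt{3} \approx 1.732 i$)
$u W 100 = i \sqrt{3} \cdot \frac{15}{8} \cdot 100 = \frac{15 i \sqrt{3}}{8} \cdot 100 = \frac{375 i \sqrt{3}}{2}$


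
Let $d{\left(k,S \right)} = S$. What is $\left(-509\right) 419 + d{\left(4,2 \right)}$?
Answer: $-213269$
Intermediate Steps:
$\left(-509\right) 419 + d{\left(4,2 \right)} = \left(-509\right) 419 + 2 = -213271 + 2 = -213269$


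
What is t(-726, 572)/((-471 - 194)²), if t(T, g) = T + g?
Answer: -22/63175 ≈ -0.00034824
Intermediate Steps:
t(-726, 572)/((-471 - 194)²) = (-726 + 572)/((-471 - 194)²) = -154/((-665)²) = -154/442225 = -154*1/442225 = -22/63175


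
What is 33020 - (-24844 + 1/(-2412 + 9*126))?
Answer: 73950193/1278 ≈ 57864.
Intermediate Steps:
33020 - (-24844 + 1/(-2412 + 9*126)) = 33020 - (-24844 + 1/(-2412 + 1134)) = 33020 - (-24844 + 1/(-1278)) = 33020 - (-24844 - 1/1278) = 33020 - 1*(-31750633/1278) = 33020 + 31750633/1278 = 73950193/1278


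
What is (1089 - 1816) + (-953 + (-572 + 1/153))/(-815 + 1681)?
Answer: -48279685/66249 ≈ -728.76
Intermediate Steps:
(1089 - 1816) + (-953 + (-572 + 1/153))/(-815 + 1681) = -727 + (-953 + (-572 + 1/153))/866 = -727 + (-953 - 87515/153)*(1/866) = -727 - 233324/153*1/866 = -727 - 116662/66249 = -48279685/66249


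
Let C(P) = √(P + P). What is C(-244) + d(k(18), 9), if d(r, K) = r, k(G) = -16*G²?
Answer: -5184 + 2*I*√122 ≈ -5184.0 + 22.091*I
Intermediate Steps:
C(P) = √2*√P (C(P) = √(2*P) = √2*√P)
C(-244) + d(k(18), 9) = √2*√(-244) - 16*18² = √2*(2*I*√61) - 16*324 = 2*I*√122 - 5184 = -5184 + 2*I*√122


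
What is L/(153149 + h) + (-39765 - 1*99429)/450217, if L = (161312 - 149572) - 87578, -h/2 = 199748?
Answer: -146467472/110909607299 ≈ -0.0013206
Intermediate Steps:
h = -399496 (h = -2*199748 = -399496)
L = -75838 (L = 11740 - 87578 = -75838)
L/(153149 + h) + (-39765 - 1*99429)/450217 = -75838/(153149 - 399496) + (-39765 - 1*99429)/450217 = -75838/(-246347) + (-39765 - 99429)*(1/450217) = -75838*(-1/246347) - 139194*1/450217 = 75838/246347 - 139194/450217 = -146467472/110909607299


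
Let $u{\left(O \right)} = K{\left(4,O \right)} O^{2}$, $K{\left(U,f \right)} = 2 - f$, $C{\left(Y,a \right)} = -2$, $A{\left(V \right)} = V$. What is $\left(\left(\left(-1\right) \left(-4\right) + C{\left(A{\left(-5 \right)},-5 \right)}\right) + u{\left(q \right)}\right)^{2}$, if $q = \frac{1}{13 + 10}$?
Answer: $\frac{594335641}{148035889} \approx 4.0148$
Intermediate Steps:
$q = \frac{1}{23} \approx 0.043478$
$u{\left(O \right)} = O^{2} \left(2 - O\right)$ ($u{\left(O \right)} = \left(2 - O\right) O^{2} = O^{2} \left(2 - O\right)$)
$\left(\left(\left(-1\right) \left(-4\right) + C{\left(A{\left(-5 \right)},-5 \right)}\right) + u{\left(q \right)}\right)^{2} = \left(\left(\left(-1\right) \left(-4\right) - 2\right) + \frac{2 - \frac{1}{23}}{529}\right)^{2} = \left(\left(4 - 2\right) + \frac{2 - \frac{1}{23}}{529}\right)^{2} = \left(2 + \frac{1}{529} \cdot \frac{45}{23}\right)^{2} = \left(2 + \frac{45}{12167}\right)^{2} = \left(\frac{24379}{12167}\right)^{2} = \frac{594335641}{148035889}$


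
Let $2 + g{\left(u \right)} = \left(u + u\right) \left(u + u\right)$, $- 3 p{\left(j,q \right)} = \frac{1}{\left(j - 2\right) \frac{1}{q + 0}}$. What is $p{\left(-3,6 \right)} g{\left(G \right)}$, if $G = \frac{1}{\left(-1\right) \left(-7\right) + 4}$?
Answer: $- \frac{476}{605} \approx -0.78678$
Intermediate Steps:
$p{\left(j,q \right)} = - \frac{q}{3 \left(-2 + j\right)}$ ($p{\left(j,q \right)} = - \frac{1}{3 \frac{j - 2}{q + 0}} = - \frac{1}{3 \frac{-2 + j}{q}} = - \frac{q \frac{1}{-2 + j}}{3} = - \frac{q}{3 \left(-2 + j\right)}$)
$G = \frac{1}{11}$ ($G = \frac{1}{7 + 4} = \frac{1}{11} \approx 0.090909$)
$g{\left(u \right)} = -2 + 4 u^{2}$ ($g{\left(u \right)} = -2 + \left(u + u\right) \left(u + u\right) = -2 + 2 u 2 u = -2 + 4 u^{2}$)
$p{\left(-3,6 \right)} g{\left(G \right)} = \left(-1\right) 6 \frac{1}{-6 + 3 \left(-3\right)} \left(-2 + \frac{4}{121}\right) = \left(-1\right) 6 \frac{1}{-6 - 9} \left(-2 + 4 \cdot \frac{1}{121}\right) = \left(-1\right) 6 \frac{1}{-15} \left(-2 + \frac{4}{121}\right) = \left(-1\right) 6 \left(- \frac{1}{15}\right) \left(- \frac{238}{121}\right) = \frac{2}{5} \left(- \frac{238}{121}\right) = - \frac{476}{605}$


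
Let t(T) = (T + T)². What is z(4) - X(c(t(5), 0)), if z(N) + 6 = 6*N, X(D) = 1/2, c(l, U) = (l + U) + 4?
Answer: 35/2 ≈ 17.500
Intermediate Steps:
t(T) = 4*T² (t(T) = (2*T)² = 4*T²)
c(l, U) = 4 + U + l (c(l, U) = (U + l) + 4 = 4 + U + l)
X(D) = ½
z(N) = -6 + 6*N
z(4) - X(c(t(5), 0)) = (-6 + 6*4) - 1*½ = (-6 + 24) - ½ = 18 - ½ = 35/2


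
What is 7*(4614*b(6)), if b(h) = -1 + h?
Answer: 161490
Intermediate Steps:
7*(4614*b(6)) = 7*(4614*(-1 + 6)) = 7*(4614*5) = 7*23070 = 161490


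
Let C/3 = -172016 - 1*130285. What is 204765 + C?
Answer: -702138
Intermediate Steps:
C = -906903 (C = 3*(-172016 - 1*130285) = 3*(-172016 - 130285) = 3*(-302301) = -906903)
204765 + C = 204765 - 906903 = -702138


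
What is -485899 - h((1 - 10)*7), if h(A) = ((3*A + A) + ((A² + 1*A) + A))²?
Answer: -13381180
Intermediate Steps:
h(A) = (A² + 6*A)² (h(A) = (4*A + ((A² + A) + A))² = (4*A + ((A + A²) + A))² = (4*A + (A² + 2*A))² = (A² + 6*A)²)
-485899 - h((1 - 10)*7) = -485899 - ((1 - 10)*7)²*(6 + (1 - 10)*7)² = -485899 - (-9*7)²*(6 - 9*7)² = -485899 - (-63)²*(6 - 63)² = -485899 - 3969*(-57)² = -485899 - 3969*3249 = -485899 - 1*12895281 = -485899 - 12895281 = -13381180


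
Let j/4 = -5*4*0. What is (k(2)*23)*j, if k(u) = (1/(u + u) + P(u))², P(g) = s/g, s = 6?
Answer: 0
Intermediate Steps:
P(g) = 6/g
j = 0 (j = 4*(-5*4*0) = 4*(-20*0) = 4*0 = 0)
k(u) = 169/(4*u²) (k(u) = (1/(u + u) + 6/u)² = (1/(2*u) + 6/u)² = (13/(2*u))² = 169/(4*u²))
(k(2)*23)*j = (((169/4)/2²)*23)*0 = (((169/4)*(¼))*23)*0 = ((169/16)*23)*0 = (3887/16)*0 = 0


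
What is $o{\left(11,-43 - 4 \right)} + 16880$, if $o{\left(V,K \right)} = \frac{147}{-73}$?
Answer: $\frac{1232093}{73} \approx 16878.0$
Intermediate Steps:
$o{\left(V,K \right)} = - \frac{147}{73}$ ($o{\left(V,K \right)} = 147 \left(- \frac{1}{73}\right) = - \frac{147}{73}$)
$o{\left(11,-43 - 4 \right)} + 16880 = - \frac{147}{73} + 16880 = \frac{1232093}{73}$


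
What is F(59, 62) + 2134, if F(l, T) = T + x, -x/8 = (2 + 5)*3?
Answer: 2028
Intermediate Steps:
x = -168 (x = -8*(2 + 5)*3 = -56*3 = -8*21 = -168)
F(l, T) = -168 + T (F(l, T) = T - 168 = -168 + T)
F(59, 62) + 2134 = (-168 + 62) + 2134 = -106 + 2134 = 2028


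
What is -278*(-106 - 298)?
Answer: 112312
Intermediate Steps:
-278*(-106 - 298) = -278*(-404) = 112312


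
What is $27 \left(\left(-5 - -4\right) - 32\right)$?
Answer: $-891$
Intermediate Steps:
$27 \left(\left(-5 - -4\right) - 32\right) = 27 \left(\left(-5 + 4\right) - 32\right) = 27 \left(-1 - 32\right) = 27 \left(-33\right) = -891$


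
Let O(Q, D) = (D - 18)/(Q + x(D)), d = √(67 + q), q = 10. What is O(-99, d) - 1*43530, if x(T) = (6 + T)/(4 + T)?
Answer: -12784881323/293704 - 2975*√77/293704 ≈ -43530.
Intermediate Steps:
x(T) = (6 + T)/(4 + T)
d = √77 (d = √(67 + 10) = √77 ≈ 8.7750)
O(Q, D) = (-18 + D)/(Q + (6 + D)/(4 + D)) (O(Q, D) = (D - 18)/(Q + (6 + D)/(4 + D)) = (-18 + D)/(Q + (6 + D)/(4 + D)))
O(-99, d) - 1*43530 = (-18 + √77)*(4 + √77)/(6 + √77 - 99*(4 + √77)) - 1*43530 = (-18 + √77)*(4 + √77)/(6 + √77 + (-396 - 99*√77)) - 43530 = (-18 + √77)*(4 + √77)/(-390 - 98*√77) - 43530 = -43530 + (-18 + √77)*(4 + √77)/(-390 - 98*√77)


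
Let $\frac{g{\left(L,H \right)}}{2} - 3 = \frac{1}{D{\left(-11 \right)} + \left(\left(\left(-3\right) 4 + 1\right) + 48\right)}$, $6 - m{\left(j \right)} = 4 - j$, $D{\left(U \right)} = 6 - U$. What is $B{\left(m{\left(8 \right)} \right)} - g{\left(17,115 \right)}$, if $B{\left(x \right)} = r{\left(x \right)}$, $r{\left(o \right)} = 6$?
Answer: $- \frac{1}{27} \approx -0.037037$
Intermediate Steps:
$m{\left(j \right)} = 2 + j$ ($m{\left(j \right)} = 6 - \left(4 - j\right) = 6 + \left(-4 + j\right) = 2 + j$)
$B{\left(x \right)} = 6$
$g{\left(L,H \right)} = \frac{163}{27}$ ($g{\left(L,H \right)} = 6 + \frac{2}{\left(6 - -11\right) + \left(\left(\left(-3\right) 4 + 1\right) + 48\right)} = 6 + \frac{2}{\left(6 + 11\right) + \left(\left(-12 + 1\right) + 48\right)} = 6 + \frac{2}{17 + \left(-11 + 48\right)} = 6 + \frac{2}{17 + 37} = 6 + \frac{2}{54} = 6 + 2 \cdot \frac{1}{54} = 6 + \frac{1}{27} = \frac{163}{27}$)
$B{\left(m{\left(8 \right)} \right)} - g{\left(17,115 \right)} = 6 - \frac{163}{27} = - \frac{1}{27}$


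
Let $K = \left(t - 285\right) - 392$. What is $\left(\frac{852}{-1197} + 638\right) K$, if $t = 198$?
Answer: $- \frac{121799162}{399} \approx -3.0526 \cdot 10^{5}$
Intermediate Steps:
$K = -479$ ($K = \left(198 - 285\right) - 392 = -87 - 392 = -479$)
$\left(\frac{852}{-1197} + 638\right) K = \left(\frac{852}{-1197} + 638\right) \left(-479\right) = \left(852 \left(- \frac{1}{1197}\right) + 638\right) \left(-479\right) = \left(- \frac{284}{399} + 638\right) \left(-479\right) = \frac{254278}{399} \left(-479\right) = - \frac{121799162}{399}$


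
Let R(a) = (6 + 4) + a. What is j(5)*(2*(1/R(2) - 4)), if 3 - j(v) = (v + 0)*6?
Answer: 423/2 ≈ 211.50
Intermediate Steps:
R(a) = 10 + a
j(v) = 3 - 6*v (j(v) = 3 - (v + 0)*6 = 3 - v*6 = 3 - 6*v)
j(5)*(2*(1/R(2) - 4)) = (3 - 6*5)*(2*(1/(10 + 2) - 4)) = (3 - 30)*(2*(1/12 - 4)) = -54*(1/12 - 4) = -54*(-47)/12 = -27*(-47/6) = 423/2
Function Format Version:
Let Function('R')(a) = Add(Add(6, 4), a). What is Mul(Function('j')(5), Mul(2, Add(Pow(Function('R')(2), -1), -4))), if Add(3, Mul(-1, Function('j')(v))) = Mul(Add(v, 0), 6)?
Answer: Rational(423, 2) ≈ 211.50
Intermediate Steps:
Function('R')(a) = Add(10, a)
Function('j')(v) = Add(3, Mul(-6, v)) (Function('j')(v) = Add(3, Mul(-1, Mul(Add(v, 0), 6))) = Add(3, Mul(-1, Mul(v, 6))) = Add(3, Mul(-1, Mul(6, v))) = Add(3, Mul(-6, v)))
Mul(Function('j')(5), Mul(2, Add(Pow(Function('R')(2), -1), -4))) = Mul(Add(3, Mul(-6, 5)), Mul(2, Add(Pow(Add(10, 2), -1), -4))) = Mul(Add(3, -30), Mul(2, Add(Pow(12, -1), -4))) = Mul(-27, Mul(2, Add(Rational(1, 12), -4))) = Mul(-27, Mul(2, Rational(-47, 12))) = Mul(-27, Rational(-47, 6)) = Rational(423, 2)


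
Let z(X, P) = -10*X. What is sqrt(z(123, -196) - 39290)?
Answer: 2*I*sqrt(10130) ≈ 201.3*I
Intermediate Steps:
sqrt(z(123, -196) - 39290) = sqrt(-10*123 - 39290) = sqrt(-1230 - 39290) = sqrt(-40520) = 2*I*sqrt(10130)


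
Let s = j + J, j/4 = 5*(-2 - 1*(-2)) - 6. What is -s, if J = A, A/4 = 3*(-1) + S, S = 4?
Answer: 20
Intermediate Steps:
A = 4 (A = 4*(3*(-1) + 4) = 4*(-3 + 4) = 4*1 = 4)
J = 4
j = -24 (j = 4*(5*(-2 - 1*(-2)) - 6) = 4*(5*(-2 + 2) - 6) = 4*(5*0 - 6) = 4*(0 - 6) = 4*(-6) = -24)
s = -20 (s = -24 + 4 = -20)
-s = -1*(-20) = 20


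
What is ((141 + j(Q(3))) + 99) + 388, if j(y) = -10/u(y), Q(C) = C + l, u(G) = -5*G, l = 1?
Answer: 1257/2 ≈ 628.50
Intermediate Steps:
Q(C) = 1 + C (Q(C) = C + 1 = 1 + C)
j(y) = 2/y (j(y) = -10*(-1/(5*y)) = -(-2)/y = 2/y)
((141 + j(Q(3))) + 99) + 388 = ((141 + 2/(1 + 3)) + 99) + 388 = ((141 + 2/4) + 99) + 388 = ((141 + 2*(¼)) + 99) + 388 = ((141 + ½) + 99) + 388 = (283/2 + 99) + 388 = 481/2 + 388 = 1257/2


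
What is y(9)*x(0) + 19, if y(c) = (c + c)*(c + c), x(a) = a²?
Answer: 19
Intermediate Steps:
y(c) = 4*c² (y(c) = (2*c)*(2*c) = 4*c²)
y(9)*x(0) + 19 = (4*9²)*0² + 19 = (4*81)*0 + 19 = 324*0 + 19 = 0 + 19 = 19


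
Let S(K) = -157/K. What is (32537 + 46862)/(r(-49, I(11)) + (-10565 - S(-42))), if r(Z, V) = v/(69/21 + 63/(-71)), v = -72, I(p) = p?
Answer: -496878942/66327029 ≈ -7.4913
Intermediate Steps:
r(Z, V) = -4473/149 (r(Z, V) = -72/(69/21 + 63/(-71)) = -72/(69*(1/21) + 63*(-1/71)) = -72/(23/7 - 63/71) = -72/1192/497 = -72*497/1192 = -4473/149)
(32537 + 46862)/(r(-49, I(11)) + (-10565 - S(-42))) = (32537 + 46862)/(-4473/149 + (-10565 - (-157)/(-42))) = 79399/(-4473/149 + (-10565 - (-157)*(-1)/42)) = 79399/(-4473/149 + (-10565 - 1*157/42)) = 79399/(-4473/149 + (-10565 - 157/42)) = 79399/(-4473/149 - 443887/42) = 79399/(-66327029/6258) = 79399*(-6258/66327029) = -496878942/66327029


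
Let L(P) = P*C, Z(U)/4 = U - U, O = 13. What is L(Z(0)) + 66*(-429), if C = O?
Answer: -28314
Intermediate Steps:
C = 13
Z(U) = 0 (Z(U) = 4*(U - U) = 4*0 = 0)
L(P) = 13*P (L(P) = P*13 = 13*P)
L(Z(0)) + 66*(-429) = 13*0 + 66*(-429) = 0 - 28314 = -28314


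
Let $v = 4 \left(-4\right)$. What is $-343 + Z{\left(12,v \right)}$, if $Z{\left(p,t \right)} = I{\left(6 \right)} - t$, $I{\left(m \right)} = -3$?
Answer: $-330$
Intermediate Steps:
$v = -16$
$Z{\left(p,t \right)} = -3 - t$
$-343 + Z{\left(12,v \right)} = -343 - -13 = -343 + \left(-3 + 16\right) = -343 + 13 = -330$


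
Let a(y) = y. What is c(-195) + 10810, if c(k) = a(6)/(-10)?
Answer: 54047/5 ≈ 10809.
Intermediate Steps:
c(k) = -3/5 (c(k) = 6/(-10) = 6*(-1/10) = -3/5)
c(-195) + 10810 = -3/5 + 10810 = 54047/5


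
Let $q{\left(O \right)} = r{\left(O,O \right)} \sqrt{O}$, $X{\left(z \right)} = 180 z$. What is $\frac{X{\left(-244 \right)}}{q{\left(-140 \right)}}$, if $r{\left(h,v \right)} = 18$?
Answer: $\frac{244 i \sqrt{35}}{7} \approx 206.22 i$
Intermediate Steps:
$q{\left(O \right)} = 18 \sqrt{O}$
$\frac{X{\left(-244 \right)}}{q{\left(-140 \right)}} = \frac{180 \left(-244\right)}{18 \sqrt{-140}} = - \frac{43920}{18 \cdot 2 i \sqrt{35}} = - \frac{43920}{36 i \sqrt{35}} = - 43920 \left(- \frac{i \sqrt{35}}{1260}\right) = \frac{244 i \sqrt{35}}{7}$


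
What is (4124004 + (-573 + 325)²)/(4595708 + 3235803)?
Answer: 4185508/7831511 ≈ 0.53444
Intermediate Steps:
(4124004 + (-573 + 325)²)/(4595708 + 3235803) = (4124004 + (-248)²)/7831511 = (4124004 + 61504)*(1/7831511) = 4185508*(1/7831511) = 4185508/7831511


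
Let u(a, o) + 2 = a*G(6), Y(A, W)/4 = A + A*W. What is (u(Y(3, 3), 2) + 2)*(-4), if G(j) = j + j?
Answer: -2304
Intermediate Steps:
G(j) = 2*j
Y(A, W) = 4*A + 4*A*W (Y(A, W) = 4*(A + A*W) = 4*A + 4*A*W)
u(a, o) = -2 + 12*a (u(a, o) = -2 + a*(2*6) = -2 + a*12 = -2 + 12*a)
(u(Y(3, 3), 2) + 2)*(-4) = ((-2 + 12*(4*3*(1 + 3))) + 2)*(-4) = ((-2 + 12*(4*3*4)) + 2)*(-4) = ((-2 + 12*48) + 2)*(-4) = ((-2 + 576) + 2)*(-4) = (574 + 2)*(-4) = 576*(-4) = -2304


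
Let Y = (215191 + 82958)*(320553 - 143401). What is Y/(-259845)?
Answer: -17605897216/86615 ≈ -2.0327e+5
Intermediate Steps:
Y = 52817691648 (Y = 298149*177152 = 52817691648)
Y/(-259845) = 52817691648/(-259845) = 52817691648*(-1/259845) = -17605897216/86615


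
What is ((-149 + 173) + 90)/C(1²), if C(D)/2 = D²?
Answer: 57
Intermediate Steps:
C(D) = 2*D²
((-149 + 173) + 90)/C(1²) = ((-149 + 173) + 90)/((2*(1²)²)) = (24 + 90)/((2*1²)) = 114/((2*1)) = 114/2 = 114*(½) = 57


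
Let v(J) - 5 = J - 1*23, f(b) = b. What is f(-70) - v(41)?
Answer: -93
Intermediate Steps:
v(J) = -18 + J (v(J) = 5 + (J - 1*23) = 5 + (J - 23) = 5 + (-23 + J) = -18 + J)
f(-70) - v(41) = -70 - (-18 + 41) = -70 - 1*23 = -70 - 23 = -93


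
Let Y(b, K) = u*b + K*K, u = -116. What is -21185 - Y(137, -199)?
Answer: -44894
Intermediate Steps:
Y(b, K) = K² - 116*b (Y(b, K) = -116*b + K*K = -116*b + K² = K² - 116*b)
-21185 - Y(137, -199) = -21185 - ((-199)² - 116*137) = -21185 - (39601 - 15892) = -21185 - 1*23709 = -21185 - 23709 = -44894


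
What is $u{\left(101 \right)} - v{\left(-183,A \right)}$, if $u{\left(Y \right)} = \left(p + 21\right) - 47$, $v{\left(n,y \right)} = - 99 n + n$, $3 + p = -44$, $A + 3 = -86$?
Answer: $-18007$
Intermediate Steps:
$A = -89$ ($A = -3 - 86 = -89$)
$p = -47$ ($p = -3 - 44 = -47$)
$v{\left(n,y \right)} = - 98 n$
$u{\left(Y \right)} = -73$ ($u{\left(Y \right)} = \left(-47 + 21\right) - 47 = -26 - 47 = -73$)
$u{\left(101 \right)} - v{\left(-183,A \right)} = -73 - \left(-98\right) \left(-183\right) = -73 - 17934 = -18007$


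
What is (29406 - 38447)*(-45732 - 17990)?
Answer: 576110602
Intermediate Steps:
(29406 - 38447)*(-45732 - 17990) = -9041*(-63722) = 576110602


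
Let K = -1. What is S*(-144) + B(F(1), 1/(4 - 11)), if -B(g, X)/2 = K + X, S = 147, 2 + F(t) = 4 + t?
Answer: -148160/7 ≈ -21166.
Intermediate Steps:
F(t) = 2 + t (F(t) = -2 + (4 + t) = 2 + t)
B(g, X) = 2 - 2*X (B(g, X) = -2*(-1 + X) = 2 - 2*X)
S*(-144) + B(F(1), 1/(4 - 11)) = 147*(-144) + (2 - 2/(4 - 11)) = -21168 + (2 - 2/(-7)) = -21168 + (2 - 2*(-1/7)) = -21168 + (2 + 2/7) = -21168 + 16/7 = -148160/7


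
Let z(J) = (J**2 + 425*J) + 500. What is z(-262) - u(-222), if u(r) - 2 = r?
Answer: -41986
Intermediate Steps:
z(J) = 500 + J**2 + 425*J
u(r) = 2 + r
z(-262) - u(-222) = (500 + (-262)**2 + 425*(-262)) - (2 - 222) = (500 + 68644 - 111350) - 1*(-220) = -42206 + 220 = -41986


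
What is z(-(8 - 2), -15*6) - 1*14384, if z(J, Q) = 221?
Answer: -14163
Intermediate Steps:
z(-(8 - 2), -15*6) - 1*14384 = 221 - 1*14384 = 221 - 14384 = -14163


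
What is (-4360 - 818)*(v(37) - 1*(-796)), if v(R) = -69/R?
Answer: -152145174/37 ≈ -4.1120e+6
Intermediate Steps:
(-4360 - 818)*(v(37) - 1*(-796)) = (-4360 - 818)*(-69/37 - 1*(-796)) = -5178*(-69*1/37 + 796) = -5178*(-69/37 + 796) = -5178*29383/37 = -152145174/37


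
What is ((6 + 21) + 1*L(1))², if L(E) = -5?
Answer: 484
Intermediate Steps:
((6 + 21) + 1*L(1))² = ((6 + 21) + 1*(-5))² = (27 - 5)² = 22² = 484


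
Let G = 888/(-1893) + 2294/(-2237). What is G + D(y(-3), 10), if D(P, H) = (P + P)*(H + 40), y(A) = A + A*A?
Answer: 844818534/1411547 ≈ 598.51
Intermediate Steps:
y(A) = A + A²
D(P, H) = 2*P*(40 + H) (D(P, H) = (2*P)*(40 + H) = 2*P*(40 + H))
G = -2109666/1411547 (G = 888*(-1/1893) + 2294*(-1/2237) = -296/631 - 2294/2237 = -2109666/1411547 ≈ -1.4946)
G + D(y(-3), 10) = -2109666/1411547 + 2*(-3*(1 - 3))*(40 + 10) = -2109666/1411547 + 2*(-3*(-2))*50 = -2109666/1411547 + 2*6*50 = -2109666/1411547 + 600 = 844818534/1411547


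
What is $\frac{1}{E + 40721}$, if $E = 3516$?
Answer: $\frac{1}{44237} \approx 2.2605 \cdot 10^{-5}$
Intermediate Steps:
$\frac{1}{E + 40721} = \frac{1}{3516 + 40721} = \frac{1}{44237}$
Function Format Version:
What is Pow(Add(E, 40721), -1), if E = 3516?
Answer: Rational(1, 44237) ≈ 2.2605e-5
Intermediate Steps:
Pow(Add(E, 40721), -1) = Pow(Add(3516, 40721), -1) = Pow(44237, -1) = Rational(1, 44237)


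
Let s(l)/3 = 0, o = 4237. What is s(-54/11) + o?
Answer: 4237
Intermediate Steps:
s(l) = 0 (s(l) = 3*0 = 0)
s(-54/11) + o = 0 + 4237 = 4237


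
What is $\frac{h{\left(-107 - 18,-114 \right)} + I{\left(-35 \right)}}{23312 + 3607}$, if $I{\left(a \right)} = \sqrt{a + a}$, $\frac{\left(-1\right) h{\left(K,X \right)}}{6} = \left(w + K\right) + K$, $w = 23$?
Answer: $\frac{454}{8973} + \frac{i \sqrt{70}}{26919} \approx 0.050596 + 0.00031081 i$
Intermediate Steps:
$h{\left(K,X \right)} = -138 - 12 K$ ($h{\left(K,X \right)} = - 6 \left(\left(23 + K\right) + K\right) = - 6 \left(23 + 2 K\right) = -138 - 12 K$)
$I{\left(a \right)} = \sqrt{2} \sqrt{a}$ ($I{\left(a \right)} = \sqrt{2 a} = \sqrt{2} \sqrt{a}$)
$\frac{h{\left(-107 - 18,-114 \right)} + I{\left(-35 \right)}}{23312 + 3607} = \frac{\left(-138 - 12 \left(-107 - 18\right)\right) + \sqrt{2} \sqrt{-35}}{23312 + 3607} = \frac{\left(-138 - 12 \left(-107 - 18\right)\right) + \sqrt{2} i \sqrt{35}}{26919} = \left(\left(-138 - -1500\right) + i \sqrt{70}\right) \frac{1}{26919} = \left(\left(-138 + 1500\right) + i \sqrt{70}\right) \frac{1}{26919} = \left(1362 + i \sqrt{70}\right) \frac{1}{26919} = \frac{454}{8973} + \frac{i \sqrt{70}}{26919}$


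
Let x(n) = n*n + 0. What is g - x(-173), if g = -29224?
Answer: -59153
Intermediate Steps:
x(n) = n**2 (x(n) = n**2 + 0 = n**2)
g - x(-173) = -29224 - 1*(-173)**2 = -29224 - 1*29929 = -29224 - 29929 = -59153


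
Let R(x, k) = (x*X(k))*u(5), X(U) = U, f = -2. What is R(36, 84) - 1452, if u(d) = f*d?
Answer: -31692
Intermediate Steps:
u(d) = -2*d
R(x, k) = -10*k*x (R(x, k) = (x*k)*(-2*5) = (k*x)*(-10) = -10*k*x)
R(36, 84) - 1452 = -10*84*36 - 1452 = -30240 - 1452 = -31692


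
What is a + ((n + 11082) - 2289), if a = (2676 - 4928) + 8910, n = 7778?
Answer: 23229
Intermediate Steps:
a = 6658 (a = -2252 + 8910 = 6658)
a + ((n + 11082) - 2289) = 6658 + ((7778 + 11082) - 2289) = 6658 + (18860 - 2289) = 6658 + 16571 = 23229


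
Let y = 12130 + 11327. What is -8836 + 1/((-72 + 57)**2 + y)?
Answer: -209254151/23682 ≈ -8836.0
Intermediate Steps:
y = 23457
-8836 + 1/((-72 + 57)**2 + y) = -8836 + 1/((-72 + 57)**2 + 23457) = -8836 + 1/((-15)**2 + 23457) = -8836 + 1/(225 + 23457) = -8836 + 1/23682 = -209254151/23682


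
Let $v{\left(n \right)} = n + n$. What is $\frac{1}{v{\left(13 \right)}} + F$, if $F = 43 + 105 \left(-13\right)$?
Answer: $- \frac{34371}{26} \approx -1322.0$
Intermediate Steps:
$v{\left(n \right)} = 2 n$
$F = -1322$ ($F = 43 - 1365 = -1322$)
$\frac{1}{v{\left(13 \right)}} + F = \frac{1}{2 \cdot 13} - 1322 = \frac{1}{26} - 1322 = - \frac{34371}{26}$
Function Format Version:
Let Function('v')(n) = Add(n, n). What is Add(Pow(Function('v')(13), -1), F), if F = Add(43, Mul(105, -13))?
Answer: Rational(-34371, 26) ≈ -1322.0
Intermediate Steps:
Function('v')(n) = Mul(2, n)
F = -1322 (F = Add(43, -1365) = -1322)
Add(Pow(Function('v')(13), -1), F) = Add(Pow(Mul(2, 13), -1), -1322) = Add(Pow(26, -1), -1322) = Add(Rational(1, 26), -1322) = Rational(-34371, 26)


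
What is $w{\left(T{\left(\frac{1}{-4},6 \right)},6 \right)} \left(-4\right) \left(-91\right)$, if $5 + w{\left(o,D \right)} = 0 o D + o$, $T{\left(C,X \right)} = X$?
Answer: $364$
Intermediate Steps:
$w{\left(o,D \right)} = -5 + o$ ($w{\left(o,D \right)} = -5 + \left(0 o D + o\right) = -5 + \left(0 D + o\right) = -5 + \left(0 + o\right) = -5 + o$)
$w{\left(T{\left(\frac{1}{-4},6 \right)},6 \right)} \left(-4\right) \left(-91\right) = \left(-5 + 6\right) \left(-4\right) \left(-91\right) = 1 \left(-4\right) \left(-91\right) = \left(-4\right) \left(-91\right) = 364$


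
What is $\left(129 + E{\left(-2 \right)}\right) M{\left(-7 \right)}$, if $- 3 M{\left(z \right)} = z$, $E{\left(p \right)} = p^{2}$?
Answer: $\frac{931}{3} \approx 310.33$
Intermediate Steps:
$M{\left(z \right)} = - \frac{z}{3}$
$\left(129 + E{\left(-2 \right)}\right) M{\left(-7 \right)} = \left(129 + \left(-2\right)^{2}\right) \left(\left(- \frac{1}{3}\right) \left(-7\right)\right) = \left(129 + 4\right) \frac{7}{3} = 133 \cdot \frac{7}{3} = \frac{931}{3}$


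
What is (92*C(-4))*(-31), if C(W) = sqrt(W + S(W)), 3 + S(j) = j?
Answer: -2852*I*sqrt(11) ≈ -9459.0*I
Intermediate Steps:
S(j) = -3 + j
C(W) = sqrt(-3 + 2*W) (C(W) = sqrt(W + (-3 + W)) = sqrt(-3 + 2*W))
(92*C(-4))*(-31) = (92*sqrt(-3 + 2*(-4)))*(-31) = (92*sqrt(-3 - 8))*(-31) = (92*sqrt(-11))*(-31) = (92*(I*sqrt(11)))*(-31) = (92*I*sqrt(11))*(-31) = -2852*I*sqrt(11)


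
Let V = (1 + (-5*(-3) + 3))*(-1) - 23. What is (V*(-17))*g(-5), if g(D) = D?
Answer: -3570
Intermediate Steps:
V = -42 (V = (1 + (15 + 3))*(-1) - 23 = (1 + 18)*(-1) - 23 = 19*(-1) - 23 = -19 - 23 = -42)
(V*(-17))*g(-5) = -42*(-17)*(-5) = 714*(-5) = -3570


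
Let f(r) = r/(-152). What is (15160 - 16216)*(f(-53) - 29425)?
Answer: 590376204/19 ≈ 3.1072e+7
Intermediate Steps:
f(r) = -r/152 (f(r) = r*(-1/152) = -r/152)
(15160 - 16216)*(f(-53) - 29425) = (15160 - 16216)*(-1/152*(-53) - 29425) = -1056*(53/152 - 29425) = -1056*(-4472547/152) = 590376204/19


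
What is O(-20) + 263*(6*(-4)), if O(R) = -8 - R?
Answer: -6300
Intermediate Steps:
O(-20) + 263*(6*(-4)) = (-8 - 1*(-20)) + 263*(6*(-4)) = (-8 + 20) + 263*(-24) = 12 - 6312 = -6300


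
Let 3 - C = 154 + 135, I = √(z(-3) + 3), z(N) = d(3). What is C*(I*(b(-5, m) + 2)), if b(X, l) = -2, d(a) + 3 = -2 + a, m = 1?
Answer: 0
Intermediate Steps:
d(a) = -5 + a (d(a) = -3 + (-2 + a) = -5 + a)
z(N) = -2 (z(N) = -5 + 3 = -2)
I = 1 (I = √(-2 + 3) = √1 = 1)
C = -286 (C = 3 - (154 + 135) = 3 - 1*289 = 3 - 289 = -286)
C*(I*(b(-5, m) + 2)) = -286*(-2 + 2) = -286*0 = 0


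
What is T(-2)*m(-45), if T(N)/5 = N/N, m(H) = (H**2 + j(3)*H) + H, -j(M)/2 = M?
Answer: 11250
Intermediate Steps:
j(M) = -2*M
m(H) = H**2 - 5*H (m(H) = (H**2 + (-2*3)*H) + H = (H**2 - 6*H) + H = H**2 - 5*H)
T(N) = 5 (T(N) = 5*(N/N) = 5*1 = 5)
T(-2)*m(-45) = 5*(-45*(-5 - 45)) = 5*(-45*(-50)) = 5*2250 = 11250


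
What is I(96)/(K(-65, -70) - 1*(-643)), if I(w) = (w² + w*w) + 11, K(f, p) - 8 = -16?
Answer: 18443/635 ≈ 29.044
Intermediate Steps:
K(f, p) = -8 (K(f, p) = 8 - 16 = -8)
I(w) = 11 + 2*w² (I(w) = (w² + w²) + 11 = 2*w² + 11 = 11 + 2*w²)
I(96)/(K(-65, -70) - 1*(-643)) = (11 + 2*96²)/(-8 - 1*(-643)) = (11 + 2*9216)/(-8 + 643) = (11 + 18432)/635 = 18443*(1/635) = 18443/635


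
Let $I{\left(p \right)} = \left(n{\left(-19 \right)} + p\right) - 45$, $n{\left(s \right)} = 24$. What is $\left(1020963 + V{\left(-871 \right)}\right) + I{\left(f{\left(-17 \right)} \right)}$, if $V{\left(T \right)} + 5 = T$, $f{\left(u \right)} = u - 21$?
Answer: $1020028$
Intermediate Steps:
$f{\left(u \right)} = -21 + u$
$V{\left(T \right)} = -5 + T$
$I{\left(p \right)} = -21 + p$ ($I{\left(p \right)} = \left(24 + p\right) - 45 = -21 + p$)
$\left(1020963 + V{\left(-871 \right)}\right) + I{\left(f{\left(-17 \right)} \right)} = \left(1020963 - 876\right) - 59 = 1020087 - 59 = 1020028$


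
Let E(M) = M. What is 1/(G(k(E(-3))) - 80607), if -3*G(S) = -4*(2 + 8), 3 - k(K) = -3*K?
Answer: -3/241781 ≈ -1.2408e-5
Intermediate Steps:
k(K) = 3 + 3*K (k(K) = 3 - (-3)*K = 3 + 3*K)
G(S) = 40/3 (G(S) = -(-4)*(2 + 8)/3 = -(-4)*10/3 = -⅓*(-40) = 40/3)
1/(G(k(E(-3))) - 80607) = 1/(40/3 - 80607) = 1/(-241781/3) = -3/241781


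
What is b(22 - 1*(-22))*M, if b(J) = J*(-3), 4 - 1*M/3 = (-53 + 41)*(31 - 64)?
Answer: 155232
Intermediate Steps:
M = -1176 (M = 12 - 3*(-53 + 41)*(31 - 64) = 12 - (-36)*(-33) = 12 - 3*396 = 12 - 1188 = -1176)
b(J) = -3*J
b(22 - 1*(-22))*M = -3*(22 - 1*(-22))*(-1176) = -3*(22 + 22)*(-1176) = -3*44*(-1176) = -132*(-1176) = 155232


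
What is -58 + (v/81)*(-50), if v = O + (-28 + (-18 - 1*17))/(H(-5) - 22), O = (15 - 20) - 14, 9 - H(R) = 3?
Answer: -31559/648 ≈ -48.702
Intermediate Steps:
H(R) = 6 (H(R) = 9 - 1*3 = 9 - 3 = 6)
O = -19 (O = -5 - 14 = -19)
v = -241/16 (v = -19 + (-28 + (-18 - 1*17))/(6 - 22) = -19 + (-28 + (-18 - 17))/(-16) = -19 + (-28 - 35)*(-1/16) = -19 - 63*(-1/16) = -19 + 63/16 = -241/16 ≈ -15.063)
-58 + (v/81)*(-50) = -58 - 241/16/81*(-50) = -58 - 241/16*1/81*(-50) = -58 - 241/1296*(-50) = -58 + 6025/648 = -31559/648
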